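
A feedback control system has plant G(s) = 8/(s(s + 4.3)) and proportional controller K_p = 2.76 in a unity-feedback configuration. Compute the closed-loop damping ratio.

ζ = 0.458

1 + K_p·G(s) = 0 gives s² + 4.3s + 22.08 = 0.
Matching s² + 2ζω_n s + ω_n²: ω_n = √22.08 = 4.699 rad/s and 2ζω_n = 4.3, so ζ = 4.3/(2·4.699) = 0.458.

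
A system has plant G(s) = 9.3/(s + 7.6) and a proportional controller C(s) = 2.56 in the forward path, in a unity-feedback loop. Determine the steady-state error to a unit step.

0.242

The loop is type 0. Static position error constant K_pos = C(0)·G(0) = 2.56·1.224 = 3.133.
Steady-state error to a unit step: e_ss = 1/(1+K_pos) = 1/4.133 = 0.242.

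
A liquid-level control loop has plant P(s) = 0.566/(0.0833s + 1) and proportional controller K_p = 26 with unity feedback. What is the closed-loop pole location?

Closed loop: T(s) = K_p·P/(1+K_p·P) = 14.72/(0.0833s + 1 + 14.72), with pole at s = −(1 + 14.72)/0.0833 = −188.7.

s = -188.7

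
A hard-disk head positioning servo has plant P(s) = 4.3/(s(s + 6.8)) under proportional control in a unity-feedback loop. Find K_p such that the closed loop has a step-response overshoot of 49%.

K_p = 54.8

From %OS = 100·exp(−πζ/√(1−ζ²)) = 49%, ζ = −ln(0.49)/√(π²+ln²(0.49)) = 0.2214.
Characteristic equation s² + 6.8s + 4.3K_p = 0 gives ζ = 6.8/(2√(4.3K_p)).
Setting ζ = 0.2214: √(4.3K_p) = 6.8/(2·0.2214) = 15.35, so K_p = 235.8/4.3 = 54.8.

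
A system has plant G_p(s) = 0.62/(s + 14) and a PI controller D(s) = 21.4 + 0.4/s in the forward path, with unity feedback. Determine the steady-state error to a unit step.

0

The open loop D(s)G_p(s) has a pole at the origin (type 1), so the static position error constant is infinite and e_ss = 1/(1+∞) = 0.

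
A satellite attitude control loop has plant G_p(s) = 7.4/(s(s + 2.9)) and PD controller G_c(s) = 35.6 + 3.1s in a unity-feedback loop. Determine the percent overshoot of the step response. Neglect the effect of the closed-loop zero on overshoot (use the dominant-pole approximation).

1.61%

Forward path: (35.6 + 3.1s)·7.4/(s(s+2.9)). The closed-loop characteristic equation is s² + (2.9 + 7.4·3.1)s + 7.4·35.6 = 0.
That is s² + 25.84s + 263.4 = 0, so ω_n = 16.23 rad/s and ζ = 25.84/(2·16.23) = 0.796.
%OS = 100·exp(−πζ/√(1−ζ²)) = 1.61%.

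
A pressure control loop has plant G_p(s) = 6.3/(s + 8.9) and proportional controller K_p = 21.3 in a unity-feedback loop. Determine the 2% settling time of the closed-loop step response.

T_s ≈ 0.028 s

Closed-loop transfer function: T(s) = K_p·G_p(s)/(1 + K_p·G_p(s)) = 134.2/(s + 8.9 + 134.2) = 134.2/(s + 143.1).
Time constant τ = 1/143.1 = 0.006989 s, so the 2% settling time is about 4τ = 0.028 s.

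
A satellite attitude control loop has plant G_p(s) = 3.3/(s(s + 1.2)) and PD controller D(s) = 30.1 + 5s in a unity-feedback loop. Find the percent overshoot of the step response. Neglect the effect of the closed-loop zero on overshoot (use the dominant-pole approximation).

Forward path: (30.1 + 5s)·3.3/(s(s+1.2)). The closed-loop characteristic equation is s² + (1.2 + 3.3·5)s + 3.3·30.1 = 0.
That is s² + 17.7s + 99.33 = 0, so ω_n = 9.966 rad/s and ζ = 17.7/(2·9.966) = 0.888.
%OS = 100·exp(−πζ/√(1−ζ²)) = 0.232%.

0.232%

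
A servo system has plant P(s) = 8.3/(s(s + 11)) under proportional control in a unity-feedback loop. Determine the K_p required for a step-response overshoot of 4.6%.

From %OS = 100·exp(−πζ/√(1−ζ²)) = 4.6%, ζ = −ln(0.046)/√(π²+ln²(0.046)) = 0.7.
Characteristic equation s² + 11s + 8.3K_p = 0 gives ζ = 11/(2√(8.3K_p)).
Setting ζ = 0.7: √(8.3K_p) = 11/(2·0.7) = 7.857, so K_p = 61.74/8.3 = 7.44.

K_p = 7.44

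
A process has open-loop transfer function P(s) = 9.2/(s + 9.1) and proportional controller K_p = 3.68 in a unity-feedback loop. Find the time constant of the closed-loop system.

τ = 0.0233 s

Closed-loop transfer function: T(s) = K_p·P(s)/(1 + K_p·P(s)) = 33.86/(s + 9.1 + 33.86) = 33.86/(s + 42.96).
Time constant τ = 1/42.96 = 0.0233 s.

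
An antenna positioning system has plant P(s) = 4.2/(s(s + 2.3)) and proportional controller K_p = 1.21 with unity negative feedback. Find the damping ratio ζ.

ζ = 0.51

With unity feedback the closed-loop characteristic equation is s² + 2.3s + 1.21·4.2 = s² + 2.3s + 5.082 = 0.
Matching s² + 2ζω_n s + ω_n²: ω_n = √5.082 = 2.254 rad/s and 2ζω_n = 2.3, so ζ = 2.3/(2·2.254) = 0.51.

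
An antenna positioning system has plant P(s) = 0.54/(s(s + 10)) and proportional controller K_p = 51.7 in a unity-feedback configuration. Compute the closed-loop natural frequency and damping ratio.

ω_n = 5.28 rad/s, ζ = 0.946

1 + K_p·P(s) = 0 gives s² + 10s + 27.92 = 0.
So ω_n² = 27.92 ⇒ ω_n = 5.284 rad/s, and ζ = 10/(2ω_n) = 0.946.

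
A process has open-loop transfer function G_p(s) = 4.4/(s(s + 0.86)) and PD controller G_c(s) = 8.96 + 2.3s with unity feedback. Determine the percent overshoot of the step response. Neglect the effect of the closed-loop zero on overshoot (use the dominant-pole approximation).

0.348%

Forward path: (8.96 + 2.3s)·4.4/(s(s+0.86)). The closed-loop characteristic equation is s² + (0.86 + 4.4·2.3)s + 4.4·8.96 = 0.
That is s² + 10.98s + 39.42 = 0, so ω_n = 6.279 rad/s and ζ = 10.98/(2·6.279) = 0.8744.
%OS = 100·exp(−πζ/√(1−ζ²)) = 0.348%.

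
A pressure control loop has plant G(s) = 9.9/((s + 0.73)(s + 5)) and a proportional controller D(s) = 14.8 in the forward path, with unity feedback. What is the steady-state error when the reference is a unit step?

The loop is type 0. Static position error constant K_pos = D(0)·G(0) = 14.8·2.712 = 40.14.
Steady-state error to a unit step: e_ss = 1/(1+K_pos) = 1/41.14 = 0.0243.

0.0243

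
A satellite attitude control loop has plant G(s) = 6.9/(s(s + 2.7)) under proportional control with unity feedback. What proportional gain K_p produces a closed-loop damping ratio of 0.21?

Closed-loop characteristic equation: s² + 2.7s + K_p·6.9 = 0.
So ω_n = √(6.9K_p) and 2ζω_n = 2.7, giving ζ = 2.7/(2√(6.9K_p)).
Setting ζ = 0.21: √(6.9K_p) = 2.7/(2·0.21) = 6.429, so K_p = 41.33/6.9 = 5.99.

K_p = 5.99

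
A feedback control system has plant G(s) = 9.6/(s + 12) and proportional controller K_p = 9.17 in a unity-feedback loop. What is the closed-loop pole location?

Closed-loop transfer function: T(s) = K_p·G(s)/(1 + K_p·G(s)) = 88.03/(s + 12 + 88.03) = 88.03/(s + 100).
The closed-loop pole is at s = −100.

s = -100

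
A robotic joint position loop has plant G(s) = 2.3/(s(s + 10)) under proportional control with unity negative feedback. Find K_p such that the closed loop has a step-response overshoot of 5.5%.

K_p = 23.6

From %OS = 100·exp(−πζ/√(1−ζ²)) = 5.5%, ζ = −ln(0.055)/√(π²+ln²(0.055)) = 0.6783.
Characteristic equation s² + 10s + 2.3K_p = 0 gives ζ = 10/(2√(2.3K_p)).
Setting ζ = 0.6783: √(2.3K_p) = 10/(2·0.6783) = 7.371, so K_p = 54.33/2.3 = 23.6.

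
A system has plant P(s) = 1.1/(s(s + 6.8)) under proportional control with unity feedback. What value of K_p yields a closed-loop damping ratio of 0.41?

Closed-loop characteristic equation: s² + 6.8s + K_p·1.1 = 0.
So ω_n = √(1.1K_p) and 2ζω_n = 6.8, giving ζ = 6.8/(2√(1.1K_p)).
Setting ζ = 0.41: √(1.1K_p) = 6.8/(2·0.41) = 8.293, so K_p = 68.77/1.1 = 62.5.

K_p = 62.5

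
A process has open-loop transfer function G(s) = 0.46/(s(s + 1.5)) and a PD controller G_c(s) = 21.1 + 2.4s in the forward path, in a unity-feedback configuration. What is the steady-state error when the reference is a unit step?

The open loop G_c(s)G(s) has a pole at the origin (type 1), so the static position error constant is infinite and e_ss = 1/(1+∞) = 0.

0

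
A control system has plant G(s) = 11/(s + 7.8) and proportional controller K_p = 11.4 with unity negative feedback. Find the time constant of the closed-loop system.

τ = 0.00751 s

Closed-loop transfer function: T(s) = K_p·G(s)/(1 + K_p·G(s)) = 125.4/(s + 7.8 + 125.4) = 125.4/(s + 133.2).
Time constant τ = 1/133.2 = 0.00751 s.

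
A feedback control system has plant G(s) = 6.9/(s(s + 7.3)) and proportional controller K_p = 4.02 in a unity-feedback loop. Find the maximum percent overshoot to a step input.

4.88%

Closed-loop characteristic equation: s² + 7.3s + 27.74 = 0, so ω_n = 5.267 rad/s and ζ = 7.3/(2·5.267) = 0.693.
%OS = 100·exp(−πζ/√(1−ζ²)) = 100·exp(−π·0.693/√0.5197) = 4.88%.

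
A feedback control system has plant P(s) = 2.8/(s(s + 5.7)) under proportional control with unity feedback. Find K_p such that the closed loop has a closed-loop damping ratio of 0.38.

K_p = 20.1

Closed-loop characteristic equation: s² + 5.7s + K_p·2.8 = 0.
So ω_n = √(2.8K_p) and 2ζω_n = 5.7, giving ζ = 5.7/(2√(2.8K_p)).
Setting ζ = 0.38: √(2.8K_p) = 5.7/(2·0.38) = 7.5, so K_p = 56.25/2.8 = 20.1.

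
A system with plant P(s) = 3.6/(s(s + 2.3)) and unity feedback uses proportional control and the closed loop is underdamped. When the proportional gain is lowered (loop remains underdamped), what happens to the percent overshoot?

decrease

ζ = 2.3/(2√(3.6K_p)) rises as K_p falls; higher damping means less overshoot.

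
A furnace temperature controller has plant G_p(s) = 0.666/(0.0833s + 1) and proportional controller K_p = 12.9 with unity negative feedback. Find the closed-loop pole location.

s = -115.1

Closed loop: T(s) = K_p·G_p/(1+K_p·G_p) = 8.591/(0.0833s + 1 + 8.591), with pole at s = −(1 + 8.591)/0.0833 = −115.1.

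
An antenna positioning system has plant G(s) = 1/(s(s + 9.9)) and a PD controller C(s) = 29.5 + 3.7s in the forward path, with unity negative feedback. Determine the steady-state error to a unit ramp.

0.336

The loop has one pole at the origin (type 1). Velocity error constant K_v = lim_{s→0} s·C(s)G(s) = 29.5·1/9.9 = 2.98.
Steady-state error to a unit ramp: e_ss = 1/K_v = 0.336.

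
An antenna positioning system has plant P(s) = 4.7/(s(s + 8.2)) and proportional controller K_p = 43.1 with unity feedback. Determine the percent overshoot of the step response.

38.9%

From 1 + K_pP(s) = 0: s² + 8.2s + 202.6 = 0 ⇒ ω_n = 14.23, ζ = 0.2881.
%OS = 100·exp(−πζ/√(1−ζ²)) = 100·exp(−π·0.2881/√0.917) = 38.9%.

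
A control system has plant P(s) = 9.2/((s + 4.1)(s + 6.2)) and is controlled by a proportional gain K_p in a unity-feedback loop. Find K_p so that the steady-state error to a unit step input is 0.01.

For a type-0 loop with proportional control, e_ss = 1/(1 + K_p·P(0)).
P(0) = 0.3619. Require 1/(1 + K_p·0.3619) = 0.01, so 1 + 0.3619·K_p = 100.
K_p = (100 − 1)/0.3619 = 274.

K_p = 274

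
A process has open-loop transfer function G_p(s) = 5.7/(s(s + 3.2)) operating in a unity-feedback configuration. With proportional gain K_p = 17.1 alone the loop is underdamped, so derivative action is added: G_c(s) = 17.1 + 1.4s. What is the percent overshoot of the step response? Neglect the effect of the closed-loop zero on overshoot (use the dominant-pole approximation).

11.6%

Forward path: (17.1 + 1.4s)·5.7/(s(s+3.2)). The closed-loop characteristic equation is s² + (3.2 + 5.7·1.4)s + 5.7·17.1 = 0.
That is s² + 11.18s + 97.47 = 0, so ω_n = 9.873 rad/s and ζ = 11.18/(2·9.873) = 0.5662.
%OS = 100·exp(−πζ/√(1−ζ²)) = 11.6%.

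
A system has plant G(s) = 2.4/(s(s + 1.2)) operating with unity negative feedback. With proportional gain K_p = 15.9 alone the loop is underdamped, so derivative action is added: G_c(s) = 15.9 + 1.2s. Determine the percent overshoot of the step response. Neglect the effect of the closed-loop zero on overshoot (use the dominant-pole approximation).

33.3%

Forward path: (15.9 + 1.2s)·2.4/(s(s+1.2)). The closed-loop characteristic equation is s² + (1.2 + 2.4·1.2)s + 2.4·15.9 = 0.
That is s² + 4.08s + 38.16 = 0, so ω_n = 6.177 rad/s and ζ = 4.08/(2·6.177) = 0.3302.
%OS = 100·exp(−πζ/√(1−ζ²)) = 33.3%.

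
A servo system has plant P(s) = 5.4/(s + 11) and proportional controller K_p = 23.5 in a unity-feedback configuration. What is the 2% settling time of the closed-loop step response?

Closed-loop transfer function: T(s) = K_p·P(s)/(1 + K_p·P(s)) = 126.9/(s + 11 + 126.9) = 126.9/(s + 137.9).
Time constant τ = 1/137.9 = 0.007252 s, so the 2% settling time is about 4τ = 0.029 s.

T_s ≈ 0.029 s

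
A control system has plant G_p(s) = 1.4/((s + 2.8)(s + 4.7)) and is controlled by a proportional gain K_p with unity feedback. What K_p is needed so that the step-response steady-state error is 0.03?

Steady-state error for a unit step on this type-0 loop is 1/(1 + K_p·G_p(0)).
G_p(0) = 0.1064. Require 1/(1 + K_p·0.1064) = 0.03, so 1 + 0.1064·K_p = 33.33.
K_p = (33.33 − 1)/0.1064 = 304.

K_p = 304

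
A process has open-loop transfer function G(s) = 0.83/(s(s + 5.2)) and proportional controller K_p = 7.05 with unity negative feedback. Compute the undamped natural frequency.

ω_n = 2.42 rad/s

The closed-loop denominator is s(s+5.2) + 7.05·0.83 = s² + 5.2s + 5.851.
So ω_n² = 5.851 ⇒ ω_n = 2.419 rad/s, and ζ = 5.2/(2ω_n) = 1.07.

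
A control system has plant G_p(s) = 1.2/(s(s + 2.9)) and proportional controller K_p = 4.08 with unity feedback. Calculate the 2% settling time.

Closed-loop characteristic equation: s² + 2.9s + 4.896 = 0, so ω_n = 2.213 rad/s and ζ = 2.9/(2·2.213) = 0.6553.
2% settling time T_s ≈ 4/(ζω_n) = 4/1.45 = 2.76 s.

T_s ≈ 2.76 s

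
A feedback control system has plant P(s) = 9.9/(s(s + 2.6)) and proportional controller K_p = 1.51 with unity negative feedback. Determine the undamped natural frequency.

ω_n = 3.87 rad/s

With unity feedback the closed-loop characteristic equation is s² + 2.6s + 1.51·9.9 = s² + 2.6s + 14.95 = 0.
So ω_n² = 14.95 ⇒ ω_n = 3.866 rad/s, and ζ = 2.6/(2ω_n) = 0.336.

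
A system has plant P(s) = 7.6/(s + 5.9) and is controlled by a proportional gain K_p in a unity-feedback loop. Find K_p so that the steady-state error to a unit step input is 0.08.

K_p = 8.93

The loop is type 0, so e_ss(step) = 1/(1 + K_pos) with K_pos = K_p·P(0).
P(0) = 1.288. Require 1/(1 + K_p·1.288) = 0.08, so 1 + 1.288·K_p = 12.5.
K_p = (12.5 − 1)/1.288 = 8.93.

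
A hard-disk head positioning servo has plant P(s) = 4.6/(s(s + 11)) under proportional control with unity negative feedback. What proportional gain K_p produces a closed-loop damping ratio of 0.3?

Closed-loop characteristic equation: s² + 11s + K_p·4.6 = 0.
So ω_n = √(4.6K_p) and 2ζω_n = 11, giving ζ = 11/(2√(4.6K_p)).
Setting ζ = 0.3: √(4.6K_p) = 11/(2·0.3) = 18.33, so K_p = 336.1/4.6 = 73.1.

K_p = 73.1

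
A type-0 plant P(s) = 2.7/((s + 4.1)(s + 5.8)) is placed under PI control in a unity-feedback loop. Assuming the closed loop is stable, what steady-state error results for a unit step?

0

The PI controller's integrator makes the forward path type 1, so e_ss to a step is zero.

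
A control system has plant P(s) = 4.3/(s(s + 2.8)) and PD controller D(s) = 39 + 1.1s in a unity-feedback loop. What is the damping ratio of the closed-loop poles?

Forward path: (39 + 1.1s)·4.3/(s(s+2.8)). The closed-loop characteristic equation is s² + (2.8 + 4.3·1.1)s + 4.3·39 = 0.
That is s² + 7.53s + 167.7 = 0, so ω_n = 12.95 rad/s and ζ = 7.53/(2·12.95) = 0.2907.

ζ = 0.291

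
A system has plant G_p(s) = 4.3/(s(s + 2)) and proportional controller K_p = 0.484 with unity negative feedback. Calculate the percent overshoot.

Closed-loop characteristic equation: s² + 2s + 2.081 = 0, so ω_n = 1.443 rad/s and ζ = 2/(2·1.443) = 0.6932.
%OS = 100·exp(−πζ/√(1−ζ²)) = 100·exp(−π·0.6932/√0.5195) = 4.87%.

4.87%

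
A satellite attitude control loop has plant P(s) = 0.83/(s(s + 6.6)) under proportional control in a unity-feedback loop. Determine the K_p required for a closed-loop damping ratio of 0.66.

Closed-loop characteristic equation: s² + 6.6s + K_p·0.83 = 0.
So ω_n = √(0.83K_p) and 2ζω_n = 6.6, giving ζ = 6.6/(2√(0.83K_p)).
Setting ζ = 0.66: √(0.83K_p) = 6.6/(2·0.66) = 5, so K_p = 25/0.83 = 30.1.

K_p = 30.1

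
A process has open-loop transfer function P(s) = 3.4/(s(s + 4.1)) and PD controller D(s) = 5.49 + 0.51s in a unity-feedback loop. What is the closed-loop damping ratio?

ζ = 0.675

Forward path: (5.49 + 0.51s)·3.4/(s(s+4.1)). The closed-loop characteristic equation is s² + (4.1 + 3.4·0.51)s + 3.4·5.49 = 0.
That is s² + 5.834s + 18.67 = 0, so ω_n = 4.32 rad/s and ζ = 5.834/(2·4.32) = 0.6752.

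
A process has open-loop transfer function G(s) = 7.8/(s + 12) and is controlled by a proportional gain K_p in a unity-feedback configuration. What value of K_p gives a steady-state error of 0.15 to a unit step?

K_p = 8.72

The loop is type 0, so e_ss(step) = 1/(1 + K_pos) with K_pos = K_p·G(0).
G(0) = 0.65. Require 1/(1 + K_p·0.65) = 0.15, so 1 + 0.65·K_p = 6.667.
K_p = (6.667 − 1)/0.65 = 8.72.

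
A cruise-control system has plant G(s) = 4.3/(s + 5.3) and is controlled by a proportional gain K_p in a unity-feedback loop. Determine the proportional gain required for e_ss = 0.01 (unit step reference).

K_p = 122

Steady-state error for a unit step on this type-0 loop is 1/(1 + K_p·G(0)).
G(0) = 0.8113. Require 1/(1 + K_p·0.8113) = 0.01, so 1 + 0.8113·K_p = 100.
K_p = (100 − 1)/0.8113 = 122.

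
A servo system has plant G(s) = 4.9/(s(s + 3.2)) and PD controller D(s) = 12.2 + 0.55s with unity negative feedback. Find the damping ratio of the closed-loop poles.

ζ = 0.381

Forward path: (12.2 + 0.55s)·4.9/(s(s+3.2)). The closed-loop characteristic equation is s² + (3.2 + 4.9·0.55)s + 4.9·12.2 = 0.
That is s² + 5.895s + 59.78 = 0, so ω_n = 7.732 rad/s and ζ = 5.895/(2·7.732) = 0.3812.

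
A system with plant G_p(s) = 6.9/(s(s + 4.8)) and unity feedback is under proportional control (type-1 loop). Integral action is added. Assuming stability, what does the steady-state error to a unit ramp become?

The integrator raises the loop to type 2, so K_v → ∞ and e_ss to a ramp is zero.

0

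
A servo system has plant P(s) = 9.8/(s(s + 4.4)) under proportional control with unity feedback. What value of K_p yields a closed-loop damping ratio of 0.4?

K_p = 3.09

Closed-loop characteristic equation: s² + 4.4s + K_p·9.8 = 0.
So ω_n = √(9.8K_p) and 2ζω_n = 4.4, giving ζ = 4.4/(2√(9.8K_p)).
Setting ζ = 0.4: √(9.8K_p) = 4.4/(2·0.4) = 5.5, so K_p = 30.25/9.8 = 3.09.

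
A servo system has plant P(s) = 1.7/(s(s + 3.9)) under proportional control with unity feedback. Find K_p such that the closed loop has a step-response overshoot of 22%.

K_p = 11.9

From %OS = 100·exp(−πζ/√(1−ζ²)) = 22%, ζ = −ln(0.22)/√(π²+ln²(0.22)) = 0.4342.
Characteristic equation s² + 3.9s + 1.7K_p = 0 gives ζ = 3.9/(2√(1.7K_p)).
Setting ζ = 0.4342: √(1.7K_p) = 3.9/(2·0.4342) = 4.491, so K_p = 20.17/1.7 = 11.9.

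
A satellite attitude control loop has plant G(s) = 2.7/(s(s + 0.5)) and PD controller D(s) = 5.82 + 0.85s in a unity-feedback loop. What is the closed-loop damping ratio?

Forward path: (5.82 + 0.85s)·2.7/(s(s+0.5)). The closed-loop characteristic equation is s² + (0.5 + 2.7·0.85)s + 2.7·5.82 = 0.
That is s² + 2.795s + 15.71 = 0, so ω_n = 3.964 rad/s and ζ = 2.795/(2·3.964) = 0.3525.

ζ = 0.353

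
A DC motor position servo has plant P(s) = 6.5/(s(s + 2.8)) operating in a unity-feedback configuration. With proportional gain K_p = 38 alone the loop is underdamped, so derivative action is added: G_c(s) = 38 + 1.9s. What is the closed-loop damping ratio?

ζ = 0.482

Forward path: (38 + 1.9s)·6.5/(s(s+2.8)). The closed-loop characteristic equation is s² + (2.8 + 6.5·1.9)s + 6.5·38 = 0.
That is s² + 15.15s + 247 = 0, so ω_n = 15.72 rad/s and ζ = 15.15/(2·15.72) = 0.482.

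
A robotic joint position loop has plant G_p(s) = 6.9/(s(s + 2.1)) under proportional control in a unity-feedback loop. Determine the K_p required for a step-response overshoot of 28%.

From %OS = 100·exp(−πζ/√(1−ζ²)) = 28%, ζ = −ln(0.28)/√(π²+ln²(0.28)) = 0.3755.
Characteristic equation s² + 2.1s + 6.9K_p = 0 gives ζ = 2.1/(2√(6.9K_p)).
Setting ζ = 0.3755: √(6.9K_p) = 2.1/(2·0.3755) = 2.796, so K_p = 7.817/6.9 = 1.13.

K_p = 1.13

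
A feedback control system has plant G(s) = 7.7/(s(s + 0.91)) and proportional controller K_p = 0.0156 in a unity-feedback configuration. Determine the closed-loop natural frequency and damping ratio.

With unity feedback the closed-loop characteristic equation is s² + 0.91s + 0.0156·7.7 = s² + 0.91s + 0.1201 = 0.
Matching s² + 2ζω_n s + ω_n²: ω_n = √0.1201 = 0.3466 rad/s and 2ζω_n = 0.91, so ζ = 0.91/(2·0.3466) = 1.31.

ω_n = 0.347 rad/s, ζ = 1.31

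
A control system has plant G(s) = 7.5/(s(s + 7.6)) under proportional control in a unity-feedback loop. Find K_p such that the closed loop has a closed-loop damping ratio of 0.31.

Closed-loop characteristic equation: s² + 7.6s + K_p·7.5 = 0.
So ω_n = √(7.5K_p) and 2ζω_n = 7.6, giving ζ = 7.6/(2√(7.5K_p)).
Setting ζ = 0.31: √(7.5K_p) = 7.6/(2·0.31) = 12.26, so K_p = 150.3/7.5 = 20.

K_p = 20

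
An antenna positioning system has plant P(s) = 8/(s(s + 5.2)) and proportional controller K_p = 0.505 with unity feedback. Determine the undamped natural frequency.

1 + K_p·P(s) = 0 gives s² + 5.2s + 4.04 = 0.
So ω_n² = 4.04 ⇒ ω_n = 2.01 rad/s, and ζ = 5.2/(2ω_n) = 1.29.

ω_n = 2.01 rad/s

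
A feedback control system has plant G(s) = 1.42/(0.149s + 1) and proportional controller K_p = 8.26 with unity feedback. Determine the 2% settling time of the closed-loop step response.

Closed loop: T(s) = K_p·G/(1+K_p·G) = 11.73/(0.149s + 1 + 11.73), with pole at s = −(1 + 11.73)/0.149 = −85.43.
τ = 1/85.43 = 0.01171 s, so 2% settling time ≈ 4τ = 0.0468 s.

T_s ≈ 0.0468 s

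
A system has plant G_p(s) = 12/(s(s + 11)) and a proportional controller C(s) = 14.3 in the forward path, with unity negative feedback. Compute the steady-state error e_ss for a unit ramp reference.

The loop has one pole at the origin (type 1). Velocity error constant K_v = lim_{s→0} s·C(s)G_p(s) = 14.3·12/11 = 15.6.
Steady-state error to a unit ramp: e_ss = 1/K_v = 0.0641.

0.0641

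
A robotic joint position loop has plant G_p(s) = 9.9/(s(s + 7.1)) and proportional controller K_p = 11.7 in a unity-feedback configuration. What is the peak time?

Closed-loop characteristic equation: s² + 7.1s + 115.8 = 0, so ω_n = 10.76 rad/s and ζ = 7.1/(2·10.76) = 0.3299.
Damped frequency ω_d = ω_n√(1−ζ²) = 10.16 rad/s, so peak time T_p = π/ω_d = 0.309 s.

T_p = 0.309 s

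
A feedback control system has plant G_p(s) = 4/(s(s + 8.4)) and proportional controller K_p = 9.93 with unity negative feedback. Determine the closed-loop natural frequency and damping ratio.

ω_n = 6.3 rad/s, ζ = 0.666

1 + K_p·G_p(s) = 0 gives s² + 8.4s + 39.72 = 0.
So ω_n² = 39.72 ⇒ ω_n = 6.302 rad/s, and ζ = 8.4/(2ω_n) = 0.666.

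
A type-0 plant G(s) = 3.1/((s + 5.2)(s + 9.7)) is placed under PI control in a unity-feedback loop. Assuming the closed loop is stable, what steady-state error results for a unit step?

0

The PI controller's integrator makes the forward path type 1, so e_ss to a step is zero.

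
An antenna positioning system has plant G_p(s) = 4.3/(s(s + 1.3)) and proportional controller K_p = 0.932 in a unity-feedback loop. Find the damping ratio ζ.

1 + K_p·G_p(s) = 0 gives s² + 1.3s + 4.008 = 0.
So ω_n² = 4.008 ⇒ ω_n = 2.002 rad/s, and ζ = 1.3/(2ω_n) = 0.325.

ζ = 0.325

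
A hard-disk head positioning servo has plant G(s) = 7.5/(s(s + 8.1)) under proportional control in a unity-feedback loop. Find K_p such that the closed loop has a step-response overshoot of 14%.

From %OS = 100·exp(−πζ/√(1−ζ²)) = 14%, ζ = −ln(0.14)/√(π²+ln²(0.14)) = 0.5305.
Characteristic equation s² + 8.1s + 7.5K_p = 0 gives ζ = 8.1/(2√(7.5K_p)).
Setting ζ = 0.5305: √(7.5K_p) = 8.1/(2·0.5305) = 7.634, so K_p = 58.28/7.5 = 7.77.

K_p = 7.77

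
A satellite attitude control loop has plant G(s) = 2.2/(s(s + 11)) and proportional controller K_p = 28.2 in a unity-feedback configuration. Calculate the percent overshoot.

4.67%

Closed-loop characteristic equation: s² + 11s + 62.04 = 0, so ω_n = 7.877 rad/s and ζ = 11/(2·7.877) = 0.6983.
%OS = 100·exp(−πζ/√(1−ζ²)) = 100·exp(−π·0.6983/√0.5124) = 4.67%.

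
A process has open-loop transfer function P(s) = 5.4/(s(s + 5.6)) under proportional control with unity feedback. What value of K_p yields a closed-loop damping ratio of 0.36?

K_p = 11.2

Closed-loop characteristic equation: s² + 5.6s + K_p·5.4 = 0.
So ω_n = √(5.4K_p) and 2ζω_n = 5.6, giving ζ = 5.6/(2√(5.4K_p)).
Setting ζ = 0.36: √(5.4K_p) = 5.6/(2·0.36) = 7.778, so K_p = 60.49/5.4 = 11.2.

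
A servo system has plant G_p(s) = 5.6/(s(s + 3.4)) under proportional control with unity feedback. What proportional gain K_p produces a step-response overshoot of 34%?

K_p = 4.89

From %OS = 100·exp(−πζ/√(1−ζ²)) = 34%, ζ = −ln(0.34)/√(π²+ln²(0.34)) = 0.3248.
Characteristic equation s² + 3.4s + 5.6K_p = 0 gives ζ = 3.4/(2√(5.6K_p)).
Setting ζ = 0.3248: √(5.6K_p) = 3.4/(2·0.3248) = 5.234, so K_p = 27.4/5.6 = 4.89.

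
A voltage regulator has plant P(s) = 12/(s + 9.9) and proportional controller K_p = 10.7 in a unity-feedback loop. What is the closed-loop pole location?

Closed-loop transfer function: T(s) = K_p·P(s)/(1 + K_p·P(s)) = 128.4/(s + 9.9 + 128.4) = 128.4/(s + 138.3).
The closed-loop pole is at s = −138.3.

s = -138.3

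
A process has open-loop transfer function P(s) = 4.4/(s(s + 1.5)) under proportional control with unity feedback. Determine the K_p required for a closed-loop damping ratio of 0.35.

K_p = 1.04

Closed-loop characteristic equation: s² + 1.5s + K_p·4.4 = 0.
So ω_n = √(4.4K_p) and 2ζω_n = 1.5, giving ζ = 1.5/(2√(4.4K_p)).
Setting ζ = 0.35: √(4.4K_p) = 1.5/(2·0.35) = 2.143, so K_p = 4.592/4.4 = 1.04.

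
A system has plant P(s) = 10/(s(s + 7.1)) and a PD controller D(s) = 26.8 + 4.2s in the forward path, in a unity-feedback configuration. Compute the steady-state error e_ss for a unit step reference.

The open loop D(s)P(s) has a pole at the origin (type 1), so the static position error constant is infinite and e_ss = 1/(1+∞) = 0.

0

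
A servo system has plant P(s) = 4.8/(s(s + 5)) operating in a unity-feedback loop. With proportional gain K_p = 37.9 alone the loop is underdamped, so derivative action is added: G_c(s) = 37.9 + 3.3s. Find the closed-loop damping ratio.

ζ = 0.773

Forward path: (37.9 + 3.3s)·4.8/(s(s+5)). The closed-loop characteristic equation is s² + (5 + 4.8·3.3)s + 4.8·37.9 = 0.
That is s² + 20.84s + 181.9 = 0, so ω_n = 13.49 rad/s and ζ = 20.84/(2·13.49) = 0.7726.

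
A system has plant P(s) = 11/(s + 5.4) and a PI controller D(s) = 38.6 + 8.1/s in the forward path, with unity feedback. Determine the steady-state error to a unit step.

The open loop D(s)P(s) has a pole at the origin (type 1), so the static position error constant is infinite and e_ss = 1/(1+∞) = 0.

0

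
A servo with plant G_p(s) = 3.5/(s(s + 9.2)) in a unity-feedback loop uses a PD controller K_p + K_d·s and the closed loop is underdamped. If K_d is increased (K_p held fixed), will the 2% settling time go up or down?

Characteristic equation s² + (9.2 + 3.5K_d)s + 3.5K_p = 0: raising K_d increases ζω_n = (9.2+3.5K_d)/2 while the loop stays underdamped, so T_s ≈ 4/(ζω_n) decreases.

decrease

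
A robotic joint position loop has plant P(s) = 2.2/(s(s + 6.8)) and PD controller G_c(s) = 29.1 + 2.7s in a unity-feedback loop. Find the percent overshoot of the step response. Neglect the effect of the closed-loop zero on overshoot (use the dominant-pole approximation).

Forward path: (29.1 + 2.7s)·2.2/(s(s+6.8)). The closed-loop characteristic equation is s² + (6.8 + 2.2·2.7)s + 2.2·29.1 = 0.
That is s² + 12.74s + 64.02 = 0, so ω_n = 8.001 rad/s and ζ = 12.74/(2·8.001) = 0.7961.
%OS = 100·exp(−πζ/√(1−ζ²)) = 1.6%.

1.6%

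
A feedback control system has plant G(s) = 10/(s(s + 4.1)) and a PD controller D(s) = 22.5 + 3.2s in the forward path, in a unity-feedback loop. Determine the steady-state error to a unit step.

0

The open loop D(s)G(s) has a pole at the origin (type 1), so the static position error constant is infinite and e_ss = 1/(1+∞) = 0.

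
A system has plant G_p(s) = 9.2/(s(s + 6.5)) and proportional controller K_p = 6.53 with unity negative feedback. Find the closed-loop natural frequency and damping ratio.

With unity feedback the closed-loop characteristic equation is s² + 6.5s + 6.53·9.2 = s² + 6.5s + 60.08 = 0.
So ω_n² = 60.08 ⇒ ω_n = 7.751 rad/s, and ζ = 6.5/(2ω_n) = 0.419.

ω_n = 7.75 rad/s, ζ = 0.419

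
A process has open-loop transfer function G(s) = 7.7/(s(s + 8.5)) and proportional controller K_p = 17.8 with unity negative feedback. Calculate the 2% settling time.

T_s ≈ 0.941 s

From 1 + K_pG(s) = 0: s² + 8.5s + 137.1 = 0 ⇒ ω_n = 11.71, ζ = 0.363.
2% settling time T_s ≈ 4/(ζω_n) = 4/4.25 = 0.941 s.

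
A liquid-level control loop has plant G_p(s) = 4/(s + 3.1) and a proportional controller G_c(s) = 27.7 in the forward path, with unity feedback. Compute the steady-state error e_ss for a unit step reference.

The loop is type 0. Static position error constant K_pos = G_c(0)·G_p(0) = 27.7·1.29 = 35.74.
Steady-state error to a unit step: e_ss = 1/(1+K_pos) = 1/36.74 = 0.0272.

0.0272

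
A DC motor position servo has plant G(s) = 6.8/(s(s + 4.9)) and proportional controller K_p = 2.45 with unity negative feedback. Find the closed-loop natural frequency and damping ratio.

ω_n = 4.08 rad/s, ζ = 0.6

With unity feedback the closed-loop characteristic equation is s² + 4.9s + 2.45·6.8 = s² + 4.9s + 16.66 = 0.
Matching s² + 2ζω_n s + ω_n²: ω_n = √16.66 = 4.082 rad/s and 2ζω_n = 4.9, so ζ = 4.9/(2·4.082) = 0.6.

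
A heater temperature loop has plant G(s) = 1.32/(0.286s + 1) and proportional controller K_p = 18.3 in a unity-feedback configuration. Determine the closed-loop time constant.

Closed loop: T(s) = K_p·G/(1+K_p·G) = 24.16/(0.286s + 1 + 24.16), with pole at s = −(1 + 24.16)/0.286 = −87.96.
Closed-loop time constant τ = 1/87.96 = 0.0114 s.

τ = 0.0114 s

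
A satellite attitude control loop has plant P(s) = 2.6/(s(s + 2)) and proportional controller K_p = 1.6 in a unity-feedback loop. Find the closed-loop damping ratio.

1 + K_p·P(s) = 0 gives s² + 2s + 4.16 = 0.
Matching s² + 2ζω_n s + ω_n²: ω_n = √4.16 = 2.04 rad/s and 2ζω_n = 2, so ζ = 2/(2·2.04) = 0.49.

ζ = 0.49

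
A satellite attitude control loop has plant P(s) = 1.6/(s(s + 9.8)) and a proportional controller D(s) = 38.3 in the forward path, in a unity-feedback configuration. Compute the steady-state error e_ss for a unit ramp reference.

The loop has one pole at the origin (type 1). Velocity error constant K_v = lim_{s→0} s·D(s)P(s) = 38.3·1.6/9.8 = 6.253.
Steady-state error to a unit ramp: e_ss = 1/K_v = 0.16.

0.16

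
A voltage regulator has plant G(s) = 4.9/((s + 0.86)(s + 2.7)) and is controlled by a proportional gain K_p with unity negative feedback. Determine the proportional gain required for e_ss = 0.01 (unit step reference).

Steady-state error for a unit step on this type-0 loop is 1/(1 + K_p·G(0)).
G(0) = 2.11. Require 1/(1 + K_p·2.11) = 0.01, so 1 + 2.11·K_p = 100.
K_p = (100 − 1)/2.11 = 46.9.

K_p = 46.9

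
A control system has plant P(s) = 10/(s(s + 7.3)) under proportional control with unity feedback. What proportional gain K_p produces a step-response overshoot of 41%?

K_p = 17.9

From %OS = 100·exp(−πζ/√(1−ζ²)) = 41%, ζ = −ln(0.41)/√(π²+ln²(0.41)) = 0.273.
Characteristic equation s² + 7.3s + 10K_p = 0 gives ζ = 7.3/(2√(10K_p)).
Setting ζ = 0.273: √(10K_p) = 7.3/(2·0.273) = 13.37, so K_p = 178.7/10 = 17.9.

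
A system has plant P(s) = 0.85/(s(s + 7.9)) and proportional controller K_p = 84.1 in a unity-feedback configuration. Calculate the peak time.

T_p = 0.42 s

Closed-loop characteristic equation: s² + 7.9s + 71.48 = 0, so ω_n = 8.455 rad/s and ζ = 7.9/(2·8.455) = 0.4672.
Damped frequency ω_d = ω_n√(1−ζ²) = 7.475 rad/s, so peak time T_p = π/ω_d = 0.42 s.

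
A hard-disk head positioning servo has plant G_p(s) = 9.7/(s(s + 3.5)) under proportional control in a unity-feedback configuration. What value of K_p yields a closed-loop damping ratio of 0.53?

K_p = 1.12

Closed-loop characteristic equation: s² + 3.5s + K_p·9.7 = 0.
So ω_n = √(9.7K_p) and 2ζω_n = 3.5, giving ζ = 3.5/(2√(9.7K_p)).
Setting ζ = 0.53: √(9.7K_p) = 3.5/(2·0.53) = 3.302, so K_p = 10.9/9.7 = 1.12.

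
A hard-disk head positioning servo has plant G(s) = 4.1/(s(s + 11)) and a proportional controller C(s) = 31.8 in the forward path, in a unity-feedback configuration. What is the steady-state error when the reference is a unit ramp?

0.0844

The loop has one pole at the origin (type 1). Velocity error constant K_v = lim_{s→0} s·C(s)G(s) = 31.8·4.1/11 = 11.85.
Steady-state error to a unit ramp: e_ss = 1/K_v = 0.0844.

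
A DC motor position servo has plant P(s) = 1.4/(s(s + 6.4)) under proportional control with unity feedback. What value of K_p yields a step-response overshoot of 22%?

From %OS = 100·exp(−πζ/√(1−ζ²)) = 22%, ζ = −ln(0.22)/√(π²+ln²(0.22)) = 0.4342.
Characteristic equation s² + 6.4s + 1.4K_p = 0 gives ζ = 6.4/(2√(1.4K_p)).
Setting ζ = 0.4342: √(1.4K_p) = 6.4/(2·0.4342) = 7.37, so K_p = 54.32/1.4 = 38.8.

K_p = 38.8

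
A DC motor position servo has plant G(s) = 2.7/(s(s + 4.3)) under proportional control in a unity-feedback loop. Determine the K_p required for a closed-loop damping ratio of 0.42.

Closed-loop characteristic equation: s² + 4.3s + K_p·2.7 = 0.
So ω_n = √(2.7K_p) and 2ζω_n = 4.3, giving ζ = 4.3/(2√(2.7K_p)).
Setting ζ = 0.42: √(2.7K_p) = 4.3/(2·0.42) = 5.119, so K_p = 26.2/2.7 = 9.71.

K_p = 9.71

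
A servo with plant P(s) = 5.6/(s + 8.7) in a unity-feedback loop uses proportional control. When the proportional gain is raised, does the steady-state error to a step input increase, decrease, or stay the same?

decrease

The position error constant K_pos = K_p·P(0) grows with K_p, and e_ss = 1/(1+K_pos) falls.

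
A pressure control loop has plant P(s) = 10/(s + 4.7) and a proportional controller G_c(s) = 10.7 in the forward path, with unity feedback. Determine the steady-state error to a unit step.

The loop is type 0. Static position error constant K_pos = G_c(0)·P(0) = 10.7·2.128 = 22.77.
Steady-state error to a unit step: e_ss = 1/(1+K_pos) = 1/23.77 = 0.0421.

0.0421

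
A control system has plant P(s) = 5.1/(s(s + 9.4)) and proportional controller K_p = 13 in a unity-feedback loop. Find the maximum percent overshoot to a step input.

10.9%

Closed-loop characteristic equation: s² + 9.4s + 66.3 = 0, so ω_n = 8.142 rad/s and ζ = 9.4/(2·8.142) = 0.5772.
%OS = 100·exp(−πζ/√(1−ζ²)) = 100·exp(−π·0.5772/√0.6668) = 10.9%.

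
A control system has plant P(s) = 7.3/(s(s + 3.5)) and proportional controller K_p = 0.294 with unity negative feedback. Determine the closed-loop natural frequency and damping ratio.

The closed-loop denominator is s(s+3.5) + 0.294·7.3 = s² + 3.5s + 2.146.
Matching s² + 2ζω_n s + ω_n²: ω_n = √2.146 = 1.465 rad/s and 2ζω_n = 3.5, so ζ = 3.5/(2·1.465) = 1.19.

ω_n = 1.46 rad/s, ζ = 1.19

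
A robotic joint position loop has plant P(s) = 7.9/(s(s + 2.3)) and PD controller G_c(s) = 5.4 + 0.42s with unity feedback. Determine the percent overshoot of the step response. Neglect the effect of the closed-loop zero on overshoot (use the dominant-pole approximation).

22.4%

Forward path: (5.4 + 0.42s)·7.9/(s(s+2.3)). The closed-loop characteristic equation is s² + (2.3 + 7.9·0.42)s + 7.9·5.4 = 0.
That is s² + 5.618s + 42.66 = 0, so ω_n = 6.531 rad/s and ζ = 5.618/(2·6.531) = 0.4301.
%OS = 100·exp(−πζ/√(1−ζ²)) = 22.4%.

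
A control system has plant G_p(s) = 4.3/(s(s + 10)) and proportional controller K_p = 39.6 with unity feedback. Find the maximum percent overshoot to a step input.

27.2%

The closed-loop denominator s² + 10s + 170.3 gives ω_n = √170.3 = 13.05 and ζ = 10/(2ω_n) = 0.3832.
%OS = 100·exp(−πζ/√(1−ζ²)) = 100·exp(−π·0.3832/√0.8532) = 27.2%.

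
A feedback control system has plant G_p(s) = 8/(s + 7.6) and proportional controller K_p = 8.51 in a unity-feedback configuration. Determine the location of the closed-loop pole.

Closed-loop transfer function: T(s) = K_p·G_p(s)/(1 + K_p·G_p(s)) = 68.08/(s + 7.6 + 68.08) = 68.08/(s + 75.68).
The closed-loop pole is at s = −75.68.

s = -75.68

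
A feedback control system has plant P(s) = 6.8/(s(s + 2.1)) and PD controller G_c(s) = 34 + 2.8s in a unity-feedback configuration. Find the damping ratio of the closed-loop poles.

Forward path: (34 + 2.8s)·6.8/(s(s+2.1)). The closed-loop characteristic equation is s² + (2.1 + 6.8·2.8)s + 6.8·34 = 0.
That is s² + 21.14s + 231.2 = 0, so ω_n = 15.21 rad/s and ζ = 21.14/(2·15.21) = 0.6952.

ζ = 0.695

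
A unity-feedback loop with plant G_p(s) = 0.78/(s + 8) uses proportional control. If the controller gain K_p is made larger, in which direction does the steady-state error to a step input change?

decrease

The position error constant K_pos = K_p·G_p(0) grows with K_p, and e_ss = 1/(1+K_pos) falls.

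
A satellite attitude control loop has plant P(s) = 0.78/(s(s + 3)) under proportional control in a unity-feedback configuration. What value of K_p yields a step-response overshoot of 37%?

K_p = 31.7

From %OS = 100·exp(−πζ/√(1−ζ²)) = 37%, ζ = −ln(0.37)/√(π²+ln²(0.37)) = 0.3017.
Characteristic equation s² + 3s + 0.78K_p = 0 gives ζ = 3/(2√(0.78K_p)).
Setting ζ = 0.3017: √(0.78K_p) = 3/(2·0.3017) = 4.971, so K_p = 24.71/0.78 = 31.7.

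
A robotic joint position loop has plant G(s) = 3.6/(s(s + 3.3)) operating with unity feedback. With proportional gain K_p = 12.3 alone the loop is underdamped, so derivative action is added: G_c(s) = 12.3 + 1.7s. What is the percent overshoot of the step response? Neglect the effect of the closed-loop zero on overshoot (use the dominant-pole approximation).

4.29%

Forward path: (12.3 + 1.7s)·3.6/(s(s+3.3)). The closed-loop characteristic equation is s² + (3.3 + 3.6·1.7)s + 3.6·12.3 = 0.
That is s² + 9.42s + 44.28 = 0, so ω_n = 6.654 rad/s and ζ = 9.42/(2·6.654) = 0.7078.
%OS = 100·exp(−πζ/√(1−ζ²)) = 4.29%.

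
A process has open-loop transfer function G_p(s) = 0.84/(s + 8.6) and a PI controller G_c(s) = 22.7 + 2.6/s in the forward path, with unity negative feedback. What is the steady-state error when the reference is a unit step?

The open loop G_c(s)G_p(s) has a pole at the origin (type 1), so the static position error constant is infinite and e_ss = 1/(1+∞) = 0.

0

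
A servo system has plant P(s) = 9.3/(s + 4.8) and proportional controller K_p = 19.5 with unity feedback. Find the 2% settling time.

Closed-loop transfer function: T(s) = K_p·P(s)/(1 + K_p·P(s)) = 181.4/(s + 4.8 + 181.4) = 181.4/(s + 186.2).
Time constant τ = 1/186.2 = 0.005372 s, so the 2% settling time is about 4τ = 0.0215 s.

T_s ≈ 0.0215 s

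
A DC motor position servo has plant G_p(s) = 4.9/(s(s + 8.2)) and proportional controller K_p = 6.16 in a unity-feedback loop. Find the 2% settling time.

T_s ≈ 0.976 s

The closed-loop denominator s² + 8.2s + 30.18 gives ω_n = √30.18 = 5.494 and ζ = 8.2/(2ω_n) = 0.7463.
2% settling time T_s ≈ 4/(ζω_n) = 4/4.1 = 0.976 s.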